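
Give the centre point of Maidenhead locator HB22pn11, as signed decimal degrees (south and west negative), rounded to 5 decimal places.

-77.45208, -34.73750

Field H=7, B=1: +7·20° lon, +1·10° lat → SW at lon -40°, lat -80°.
Square 2, 2: +2·2° lon, +2·1° lat → SW at lon -36°, lat -78°.
Subsquare p=15, n=13: +15·0.0833333° lon, +13·0.0416667° lat → SW at lon -34.75°, lat -77.4583°.
Extended square 1, 1: +1·0.00833333° lon, +1·0.00416667° lat → SW at lon -34.7417°, lat -77.4542°.
Cell spans 0.00833333° lon × 0.00416667° lat. Centre is SW corner plus half of each.
latitude -77.45208, longitude -34.73750.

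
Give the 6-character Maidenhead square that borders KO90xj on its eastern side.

LO00aj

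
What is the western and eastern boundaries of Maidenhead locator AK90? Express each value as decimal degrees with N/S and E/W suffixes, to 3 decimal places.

Field A=0, K=10: +0·20° lon, +10·10° lat → SW at lon -180°, lat 10°.
Square 9, 0: +9·2° lon, +0·1° lat → SW at lon -162°, lat 10°.
Cell spans 2° lon × 1° lat.
west 162.000° W, east 160.000° W.

162.000° W, 160.000° W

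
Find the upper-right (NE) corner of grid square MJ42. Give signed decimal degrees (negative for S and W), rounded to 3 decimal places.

Field M=12, J=9: +12·20° lon, +9·10° lat → SW at lon 60°, lat 0°.
Square 4, 2: +4·2° lon, +2·1° lat → SW at lon 68°, lat 2°.
Cell spans 2° lon × 1° lat. NE corner is SW corner plus one full cell.
latitude 3.000, longitude 70.000.

3.000, 70.000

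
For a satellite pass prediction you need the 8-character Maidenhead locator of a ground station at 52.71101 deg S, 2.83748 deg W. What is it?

ID87ng99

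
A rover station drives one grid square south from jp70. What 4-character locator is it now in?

JO79

Latitude square 0; −1 → -1, wraps to 9, carry into field.
Latitude field P = 15; −1 → 14 = O.
The longitude characters are unchanged.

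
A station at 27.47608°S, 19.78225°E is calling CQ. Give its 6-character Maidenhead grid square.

JG92vm

Shift to the Maidenhead origin (180°W, 90°S): lon 199.7823, lat 62.5239.
Field: 199.7823/20 → 9 → J, 62.5239/10 → 6 → G; chars JG.
Square: 19.7823/2 → 9, 2.5239/1 → 2; chars 92.
Subsquare: 1.7823/0.0833333 → 21 → v, 0.5239/0.0416667 → 12 → m; chars vm.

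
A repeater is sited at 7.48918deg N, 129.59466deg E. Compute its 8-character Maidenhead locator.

PJ47tl17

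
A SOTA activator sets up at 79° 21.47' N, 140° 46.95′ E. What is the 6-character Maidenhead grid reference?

Add 180° to longitude and 90° to latitude: 320.7825, 169.3578.
Field: 320.7825/20 → 16 → Q, 169.3578/10 → 16 → Q; chars QQ.
Square: 0.7825/2 → 0, 9.3578/1 → 9; chars 09.
Subsquare: 0.7825/0.0833333 → 9 → j, 0.3578/0.0416667 → 8 → i; chars ji.

QQ09ji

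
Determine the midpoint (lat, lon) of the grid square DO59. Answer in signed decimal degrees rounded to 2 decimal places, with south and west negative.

59.50, -109.00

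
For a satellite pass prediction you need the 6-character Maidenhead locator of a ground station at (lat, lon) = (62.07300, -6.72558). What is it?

IP62pb

Offset from 180°W / 90°S: lon 173.2744°, lat 152.0730°.
Field: 173.2744/20 → 8 → I, 152.0730/10 → 15 → P; chars IP.
Square: 13.2744/2 → 6, 2.0730/1 → 2; chars 62.
Subsquare: 1.2744/0.0833333 → 15 → p, 0.0730/0.0416667 → 1 → b; chars pb.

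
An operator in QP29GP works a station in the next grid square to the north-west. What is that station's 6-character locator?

Longitude subsquare g = 6; −1 → 5 = f.
Latitude subsquare p = 15; +1 → 16 = q.

QP29fq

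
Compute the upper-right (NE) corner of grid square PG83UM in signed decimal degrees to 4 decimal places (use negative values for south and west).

-26.4583, 137.7500

Field P=15, G=6: +15·20° lon, +6·10° lat → SW at lon 120°, lat -30°.
Square 8, 3: +8·2° lon, +3·1° lat → SW at lon 136°, lat -27°.
Subsquare u=20, m=12: +20·0.0833333° lon, +12·0.0416667° lat → SW at lon 137.667°, lat -26.5°.
Cell spans 0.0833333° lon × 0.0416667° lat. NE corner is SW corner plus one full cell.
latitude -26.4583, longitude 137.7500.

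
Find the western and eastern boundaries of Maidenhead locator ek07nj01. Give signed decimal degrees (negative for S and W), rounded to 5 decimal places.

-98.91667, -98.90833

Field E=4, K=10: +4·20° lon, +10·10° lat → SW at lon -100°, lat 10°.
Square 0, 7: +0·2° lon, +7·1° lat → SW at lon -100°, lat 17°.
Subsquare n=13, j=9: +13·0.0833333° lon, +9·0.0416667° lat → SW at lon -98.9167°, lat 17.375°.
Extended square 0, 1: +0·0.00833333° lon, +1·0.00416667° lat → SW at lon -98.9167°, lat 17.3792°.
Cell spans 0.00833333° lon × 0.00416667° lat.
west -98.91667, east -98.90833.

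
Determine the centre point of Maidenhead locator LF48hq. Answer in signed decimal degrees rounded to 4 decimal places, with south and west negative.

Field L=11, F=5: +11·20° lon, +5·10° lat → SW at lon 40°, lat -40°.
Square 4, 8: +4·2° lon, +8·1° lat → SW at lon 48°, lat -32°.
Subsquare h=7, q=16: +7·0.0833333° lon, +16·0.0416667° lat → SW at lon 48.5833°, lat -31.3333°.
Cell spans 0.0833333° lon × 0.0416667° lat. Centre is SW corner plus half of each.
latitude -31.3125, longitude 48.6250.

-31.3125, 48.6250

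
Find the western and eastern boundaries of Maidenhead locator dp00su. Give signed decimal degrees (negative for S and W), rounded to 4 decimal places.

-118.5000, -118.4167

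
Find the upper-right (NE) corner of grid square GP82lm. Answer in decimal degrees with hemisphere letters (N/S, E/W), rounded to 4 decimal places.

Field G=6, P=15: +6·20° lon, +15·10° lat → SW at lon -60°, lat 60°.
Square 8, 2: +8·2° lon, +2·1° lat → SW at lon -44°, lat 62°.
Subsquare l=11, m=12: +11·0.0833333° lon, +12·0.0416667° lat → SW at lon -43.0833°, lat 62.5°.
Cell spans 0.0833333° lon × 0.0416667° lat. NE corner is SW corner plus one full cell.
latitude 62.5417° N, longitude 43.0000° W.

62.5417° N, 43.0000° W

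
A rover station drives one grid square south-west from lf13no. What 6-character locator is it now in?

Longitude subsquare n = 13; −1 → 12 = m.
Latitude subsquare o = 14; −1 → 13 = n.

LF13mn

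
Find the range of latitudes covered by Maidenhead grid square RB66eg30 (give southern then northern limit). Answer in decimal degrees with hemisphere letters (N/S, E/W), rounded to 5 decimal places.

Field R=17, B=1: +17·20° lon, +1·10° lat → SW at lon 160°, lat -80°.
Square 6, 6: +6·2° lon, +6·1° lat → SW at lon 172°, lat -74°.
Subsquare e=4, g=6: +4·0.0833333° lon, +6·0.0416667° lat → SW at lon 172.333°, lat -73.75°.
Extended square 3, 0: +3·0.00833333° lon, +0·0.00416667° lat → SW at lon 172.358°, lat -73.75°.
Cell spans 0.00833333° lon × 0.00416667° lat.
south 73.75000° S, north 73.74583° S.

73.75000° S, 73.74583° S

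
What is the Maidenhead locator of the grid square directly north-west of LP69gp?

LP69fq

Longitude subsquare g = 6; −1 → 5 = f.
Latitude subsquare p = 15; +1 → 16 = q.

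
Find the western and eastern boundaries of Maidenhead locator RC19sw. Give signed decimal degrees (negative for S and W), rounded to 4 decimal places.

163.5000, 163.5833

Field R=17, C=2: +17·20° lon, +2·10° lat → SW at lon 160°, lat -70°.
Square 1, 9: +1·2° lon, +9·1° lat → SW at lon 162°, lat -61°.
Subsquare s=18, w=22: +18·0.0833333° lon, +22·0.0416667° lat → SW at lon 163.5°, lat -60.0833°.
Cell spans 0.0833333° lon × 0.0416667° lat.
west 163.5000, east 163.5833.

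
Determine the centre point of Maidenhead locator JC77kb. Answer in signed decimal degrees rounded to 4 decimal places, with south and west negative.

-62.9375, 14.8750

Field J=9, C=2: +9·20° lon, +2·10° lat → SW at lon 0°, lat -70°.
Square 7, 7: +7·2° lon, +7·1° lat → SW at lon 14°, lat -63°.
Subsquare k=10, b=1: +10·0.0833333° lon, +1·0.0416667° lat → SW at lon 14.8333°, lat -62.9583°.
Cell spans 0.0833333° lon × 0.0416667° lat. Centre is SW corner plus half of each.
latitude -62.9375, longitude 14.8750.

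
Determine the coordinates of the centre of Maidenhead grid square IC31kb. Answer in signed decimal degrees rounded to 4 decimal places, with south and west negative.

-68.9375, -13.1250

Field I=8, C=2: +8·20° lon, +2·10° lat → SW at lon -20°, lat -70°.
Square 3, 1: +3·2° lon, +1·1° lat → SW at lon -14°, lat -69°.
Subsquare k=10, b=1: +10·0.0833333° lon, +1·0.0416667° lat → SW at lon -13.1667°, lat -68.9583°.
Cell spans 0.0833333° lon × 0.0416667° lat. Centre is SW corner plus half of each.
latitude -68.9375, longitude -13.1250.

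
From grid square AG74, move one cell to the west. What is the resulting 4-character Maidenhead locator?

AG64

Longitude square 7; −1 → 6.
The latitude characters are unchanged.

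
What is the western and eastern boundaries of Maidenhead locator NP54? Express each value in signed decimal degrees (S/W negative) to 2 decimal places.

90.00, 92.00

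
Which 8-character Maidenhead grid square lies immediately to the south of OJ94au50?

OJ94at59

Latitude extended square 0; −1 → -1, wraps to 9, carry into subsquare.
Latitude subsquare u = 20; −1 → 19 = t.
The longitude characters are unchanged.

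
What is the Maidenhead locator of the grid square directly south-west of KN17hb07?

Longitude extended square 0; −1 → -1, wraps to 9, carry into subsquare.
Longitude subsquare h = 7; −1 → 6 = g.
Latitude extended square 7; −1 → 6.

KN17gb96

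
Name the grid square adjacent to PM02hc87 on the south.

PM02hc86

Latitude extended square 7; −1 → 6.
The longitude characters are unchanged.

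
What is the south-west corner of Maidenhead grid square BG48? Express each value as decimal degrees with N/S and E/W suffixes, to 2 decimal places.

22.00° S, 152.00° W

Field B=1, G=6: +1·20° lon, +6·10° lat → SW at lon -160°, lat -30°.
Square 4, 8: +4·2° lon, +8·1° lat → SW at lon -152°, lat -22°.
latitude 22.00° S, longitude 152.00° W.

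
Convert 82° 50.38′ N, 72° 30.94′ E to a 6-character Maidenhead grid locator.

MR62gu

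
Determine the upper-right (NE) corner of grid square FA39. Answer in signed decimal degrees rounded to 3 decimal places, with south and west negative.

-80.000, -72.000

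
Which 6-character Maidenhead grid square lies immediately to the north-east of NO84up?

NO84vq

Longitude subsquare u = 20; +1 → 21 = v.
Latitude subsquare p = 15; +1 → 16 = q.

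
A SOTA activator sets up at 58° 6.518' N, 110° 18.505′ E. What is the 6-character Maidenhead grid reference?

Add 180° to longitude and 90° to latitude: 290.3084, 148.1086.
Field: 290.3084/20 → 14 → O, 148.1086/10 → 14 → O; chars OO.
Square: 10.3084/2 → 5, 8.1086/1 → 8; chars 58.
Subsquare: 0.3084/0.0833333 → 3 → d, 0.1086/0.0416667 → 2 → c; chars dc.

OO58dc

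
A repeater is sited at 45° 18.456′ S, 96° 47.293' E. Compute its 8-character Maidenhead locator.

Add 180° to longitude and 90° to latitude: 276.78822, 44.69240.
Field: 276.78822/20 → 13 → N, 44.69240/10 → 4 → E; chars NE.
Square: 16.78822/2 → 8, 4.69240/1 → 4; chars 84.
Subsquare: 0.78822/0.0833333 → 9 → j, 0.69240/0.0416667 → 16 → q; chars jq.
Extended square: 0.03822/0.00833333 → 4, 0.02573/0.00416667 → 6; chars 46.

NE84jq46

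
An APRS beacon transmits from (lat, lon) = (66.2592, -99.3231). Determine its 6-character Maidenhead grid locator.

Add 180° to longitude and 90° to latitude: 80.6769, 156.2592.
Field: lon ⌊80.6769/20⌋ = 4 → E; lat ⌊156.2592/10⌋ = 15 → P.
Square: lon ⌊0.6769/2⌋ = 0; lat ⌊6.2592/1⌋ = 6.
Subsquare: lon ⌊0.6769/0.0833333⌋ = 8 → i; lat ⌊0.2592/0.0416667⌋ = 6 → g.

EP06ig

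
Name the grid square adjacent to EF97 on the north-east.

FF08

Longitude square 9; +1 → 10, wraps to 0, carry into field.
Longitude field E = 4; +1 → 5 = F.
Latitude square 7; +1 → 8.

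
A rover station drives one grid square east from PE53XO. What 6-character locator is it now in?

PE63ao

Longitude subsquare x = 23; +1 → 24, wraps to 0 = a, carry into square.
Longitude square 5; +1 → 6.
The latitude characters are unchanged.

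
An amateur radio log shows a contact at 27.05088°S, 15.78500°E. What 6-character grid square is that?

Shift to the Maidenhead origin (180°W, 90°S): lon 195.7850, lat 62.9491.
Field: 195.7850/20 → 9 → J, 62.9491/10 → 6 → G; chars JG.
Square: 15.7850/2 → 7, 2.9491/1 → 2; chars 72.
Subsquare: 1.7850/0.0833333 → 21 → v, 0.9491/0.0416667 → 22 → w; chars vw.

JG72vw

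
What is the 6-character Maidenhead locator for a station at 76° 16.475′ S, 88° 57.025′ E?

Add 180° to longitude and 90° to latitude: 268.9504, 13.7254.
Field (20°×10°, letters A–R): 268.9504/20 → 13 → N, 13.7254/10 → 1 → B; chars NB.
Square (2°×1°, digits 0–9): 8.9504/2 → 4, 3.7254/1 → 3; chars 43.
Subsquare (5′×2.5′, letters a–x): 0.9504/0.0833333 → 11 → l, 0.7254/0.0416667 → 17 → r; chars lr.

NB43lr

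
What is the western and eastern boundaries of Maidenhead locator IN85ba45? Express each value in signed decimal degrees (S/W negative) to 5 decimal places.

Field I=8, N=13: +8·20° lon, +13·10° lat → SW at lon -20°, lat 40°.
Square 8, 5: +8·2° lon, +5·1° lat → SW at lon -4°, lat 45°.
Subsquare b=1, a=0: +1·0.0833333° lon, +0·0.0416667° lat → SW at lon -3.91667°, lat 45°.
Extended square 4, 5: +4·0.00833333° lon, +5·0.00416667° lat → SW at lon -3.88333°, lat 45.0208°.
Cell spans 0.00833333° lon × 0.00416667° lat.
west -3.88333, east -3.87500.

-3.88333, -3.87500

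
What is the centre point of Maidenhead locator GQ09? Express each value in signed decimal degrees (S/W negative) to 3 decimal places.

79.500, -59.000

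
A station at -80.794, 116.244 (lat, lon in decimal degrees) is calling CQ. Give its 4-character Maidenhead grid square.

OA89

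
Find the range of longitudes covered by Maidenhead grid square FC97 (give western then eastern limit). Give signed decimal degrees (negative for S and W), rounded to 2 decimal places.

-62.00, -60.00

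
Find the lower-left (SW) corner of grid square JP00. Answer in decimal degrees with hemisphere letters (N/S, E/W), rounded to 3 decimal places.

60.000° N, 0.000° E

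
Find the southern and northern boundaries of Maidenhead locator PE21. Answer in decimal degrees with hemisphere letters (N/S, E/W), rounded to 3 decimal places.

Field P=15, E=4: +15·20° lon, +4·10° lat → SW at lon 120°, lat -50°.
Square 2, 1: +2·2° lon, +1·1° lat → SW at lon 124°, lat -49°.
Cell spans 2° lon × 1° lat.
south 49.000° S, north 48.000° S.

49.000° S, 48.000° S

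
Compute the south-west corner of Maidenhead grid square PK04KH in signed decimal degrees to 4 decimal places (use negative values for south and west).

Field P=15, K=10: +15·20° lon, +10·10° lat → SW at lon 120°, lat 10°.
Square 0, 4: +0·2° lon, +4·1° lat → SW at lon 120°, lat 14°.
Subsquare k=10, h=7: +10·0.0833333° lon, +7·0.0416667° lat → SW at lon 120.833°, lat 14.2917°.
latitude 14.2917, longitude 120.8333.

14.2917, 120.8333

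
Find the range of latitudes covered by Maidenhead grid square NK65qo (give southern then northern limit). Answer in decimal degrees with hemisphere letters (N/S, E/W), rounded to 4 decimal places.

Field N=13, K=10: +13·20° lon, +10·10° lat → SW at lon 80°, lat 10°.
Square 6, 5: +6·2° lon, +5·1° lat → SW at lon 92°, lat 15°.
Subsquare q=16, o=14: +16·0.0833333° lon, +14·0.0416667° lat → SW at lon 93.3333°, lat 15.5833°.
Cell spans 0.0833333° lon × 0.0416667° lat.
south 15.5833° N, north 15.6250° N.

15.5833° N, 15.6250° N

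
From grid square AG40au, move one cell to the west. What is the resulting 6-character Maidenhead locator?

AG30xu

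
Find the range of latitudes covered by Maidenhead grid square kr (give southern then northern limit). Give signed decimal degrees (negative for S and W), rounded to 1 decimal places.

80.0, 90.0

Field K=10, R=17: +10·20° lon, +17·10° lat → SW at lon 20°, lat 80°.
Cell spans 20° lon × 10° lat.
south 80.0, north 90.0.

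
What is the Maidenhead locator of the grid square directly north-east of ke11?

KE22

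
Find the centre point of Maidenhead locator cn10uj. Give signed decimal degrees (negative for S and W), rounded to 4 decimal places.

40.3958, -136.2917

Field C=2, N=13: +2·20° lon, +13·10° lat → SW at lon -140°, lat 40°.
Square 1, 0: +1·2° lon, +0·1° lat → SW at lon -138°, lat 40°.
Subsquare u=20, j=9: +20·0.0833333° lon, +9·0.0416667° lat → SW at lon -136.333°, lat 40.375°.
Cell spans 0.0833333° lon × 0.0416667° lat. Centre is SW corner plus half of each.
latitude 40.3958, longitude -136.2917.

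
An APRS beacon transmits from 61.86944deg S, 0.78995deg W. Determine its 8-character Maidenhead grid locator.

Shift to the Maidenhead origin (180°W, 90°S): lon 179.21005, lat 28.13056.
Field (20°×10°, letters A–R): lon ⌊179.21005/20⌋ = 8 → I; lat ⌊28.13056/10⌋ = 2 → C.
Square (2°×1°, digits 0–9): lon ⌊19.21005/2⌋ = 9; lat ⌊8.13056/1⌋ = 8.
Subsquare (5′×2.5′, letters a–x): lon ⌊1.21005/0.0833333⌋ = 14 → o; lat ⌊0.13056/0.0416667⌋ = 3 → d.
Extended square (30″×15″, digits 0–9): lon ⌊0.04338/0.00833333⌋ = 5; lat ⌊0.00556/0.00416667⌋ = 1.

IC98od51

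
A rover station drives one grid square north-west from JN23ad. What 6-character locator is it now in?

JN13xe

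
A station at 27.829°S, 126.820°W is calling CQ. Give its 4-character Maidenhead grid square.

Add 180° to longitude and 90° to latitude: 53.18, 62.17.
Field: lon ⌊53.18/20⌋ = 2 → C; lat ⌊62.17/10⌋ = 6 → G.
Square: lon ⌊13.18/2⌋ = 6; lat ⌊2.17/1⌋ = 2.

CG62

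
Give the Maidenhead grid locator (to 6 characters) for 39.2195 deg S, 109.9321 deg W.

DF50as

Offset from 180°W / 90°S: lon 70.0679°, lat 50.7805°.
Field: lon ⌊70.0679/20⌋ = 3 → D; lat ⌊50.7805/10⌋ = 5 → F.
Square: lon ⌊10.0679/2⌋ = 5; lat ⌊0.7805/1⌋ = 0.
Subsquare: lon ⌊0.0679/0.0833333⌋ = 0 → a; lat ⌊0.7805/0.0416667⌋ = 18 → s.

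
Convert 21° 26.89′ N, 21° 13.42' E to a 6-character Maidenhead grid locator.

KL01ok

Offset from 180°W / 90°S: lon 201.2237°, lat 111.4482°.
Field (20°×10°, letters A–R): 201.2237/20 → 10 → K, 111.4482/10 → 11 → L; chars KL.
Square (2°×1°, digits 0–9): 1.2237/2 → 0, 1.4482/1 → 1; chars 01.
Subsquare (5′×2.5′, letters a–x): 1.2237/0.0833333 → 14 → o, 0.4482/0.0416667 → 10 → k; chars ok.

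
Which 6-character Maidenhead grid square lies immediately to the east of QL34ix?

QL34jx

Longitude subsquare i = 8; +1 → 9 = j.
The latitude characters are unchanged.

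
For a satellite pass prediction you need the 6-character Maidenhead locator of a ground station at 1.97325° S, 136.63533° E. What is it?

Offset from 180°W / 90°S: lon 316.6353°, lat 88.0268°.
Field: 316.6353/20 → 15 → P, 88.0268/10 → 8 → I; chars PI.
Square: 16.6353/2 → 8, 8.0268/1 → 8; chars 88.
Subsquare: 0.6353/0.0833333 → 7 → h, 0.0268/0.0416667 → 0 → a; chars ha.

PI88ha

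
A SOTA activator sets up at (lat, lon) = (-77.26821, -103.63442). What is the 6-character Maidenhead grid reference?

Offset from 180°W / 90°S: lon 76.3656°, lat 12.7318°.
Field: lon ⌊76.3656/20⌋ = 3 → D; lat ⌊12.7318/10⌋ = 1 → B.
Square: lon ⌊16.3656/2⌋ = 8; lat ⌊2.7318/1⌋ = 2.
Subsquare: lon ⌊0.3656/0.0833333⌋ = 4 → e; lat ⌊0.7318/0.0416667⌋ = 17 → r.

DB82er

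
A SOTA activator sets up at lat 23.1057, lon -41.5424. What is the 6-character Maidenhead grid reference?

Add 180° to longitude and 90° to latitude: 138.4576, 113.1057.
Field: lon ⌊138.4576/20⌋ = 6 → G; lat ⌊113.1057/10⌋ = 11 → L.
Square: lon ⌊18.4576/2⌋ = 9; lat ⌊3.1057/1⌋ = 3.
Subsquare: lon ⌊0.4576/0.0833333⌋ = 5 → f; lat ⌊0.1057/0.0416667⌋ = 2 → c.

GL93fc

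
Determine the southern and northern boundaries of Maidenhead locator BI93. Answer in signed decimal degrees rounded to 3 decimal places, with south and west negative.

-7.000, -6.000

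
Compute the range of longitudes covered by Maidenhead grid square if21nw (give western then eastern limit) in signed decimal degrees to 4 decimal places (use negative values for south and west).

-14.9167, -14.8333

Field I=8, F=5: +8·20° lon, +5·10° lat → SW at lon -20°, lat -40°.
Square 2, 1: +2·2° lon, +1·1° lat → SW at lon -16°, lat -39°.
Subsquare n=13, w=22: +13·0.0833333° lon, +22·0.0416667° lat → SW at lon -14.9167°, lat -38.0833°.
Cell spans 0.0833333° lon × 0.0416667° lat.
west -14.9167, east -14.8333.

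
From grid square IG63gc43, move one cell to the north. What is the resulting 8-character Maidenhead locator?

Latitude extended square 3; +1 → 4.
The longitude characters are unchanged.

IG63gc44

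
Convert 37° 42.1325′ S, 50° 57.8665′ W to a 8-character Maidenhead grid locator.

GF42mh41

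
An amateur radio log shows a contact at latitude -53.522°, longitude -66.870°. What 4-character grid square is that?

FD66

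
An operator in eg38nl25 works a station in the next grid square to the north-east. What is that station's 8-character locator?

Longitude extended square 2; +1 → 3.
Latitude extended square 5; +1 → 6.

EG38nl36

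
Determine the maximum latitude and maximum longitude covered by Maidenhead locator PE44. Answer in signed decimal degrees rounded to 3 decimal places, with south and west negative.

Field P=15, E=4: +15·20° lon, +4·10° lat → SW at lon 120°, lat -50°.
Square 4, 4: +4·2° lon, +4·1° lat → SW at lon 128°, lat -46°.
Cell spans 2° lon × 1° lat. NE corner is SW corner plus one full cell.
latitude -45.000, longitude 130.000.

-45.000, 130.000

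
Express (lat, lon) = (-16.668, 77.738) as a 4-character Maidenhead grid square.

MH83

Add 180° to longitude and 90° to latitude: 257.74, 73.33.
Field: 257.74/20 → 12 → M, 73.33/10 → 7 → H; chars MH.
Square: 17.74/2 → 8, 3.33/1 → 3; chars 83.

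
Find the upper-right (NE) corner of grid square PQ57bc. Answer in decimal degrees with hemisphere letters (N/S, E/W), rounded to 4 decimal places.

Field P=15, Q=16: +15·20° lon, +16·10° lat → SW at lon 120°, lat 70°.
Square 5, 7: +5·2° lon, +7·1° lat → SW at lon 130°, lat 77°.
Subsquare b=1, c=2: +1·0.0833333° lon, +2·0.0416667° lat → SW at lon 130.083°, lat 77.0833°.
Cell spans 0.0833333° lon × 0.0416667° lat. NE corner is SW corner plus one full cell.
latitude 77.1250° N, longitude 130.1667° E.

77.1250° N, 130.1667° E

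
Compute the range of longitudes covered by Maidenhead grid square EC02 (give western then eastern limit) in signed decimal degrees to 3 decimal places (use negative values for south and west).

Field E=4, C=2: +4·20° lon, +2·10° lat → SW at lon -100°, lat -70°.
Square 0, 2: +0·2° lon, +2·1° lat → SW at lon -100°, lat -68°.
Cell spans 2° lon × 1° lat.
west -100.000, east -98.000.

-100.000, -98.000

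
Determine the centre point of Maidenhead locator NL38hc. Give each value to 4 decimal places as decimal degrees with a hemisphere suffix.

28.1042° N, 86.6250° E

Field N=13, L=11: +13·20° lon, +11·10° lat → SW at lon 80°, lat 20°.
Square 3, 8: +3·2° lon, +8·1° lat → SW at lon 86°, lat 28°.
Subsquare h=7, c=2: +7·0.0833333° lon, +2·0.0416667° lat → SW at lon 86.5833°, lat 28.0833°.
Cell spans 0.0833333° lon × 0.0416667° lat. Centre is SW corner plus half of each.
latitude 28.1042° N, longitude 86.6250° E.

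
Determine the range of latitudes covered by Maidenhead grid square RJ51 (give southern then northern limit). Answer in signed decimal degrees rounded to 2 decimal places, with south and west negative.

1.00, 2.00

Field R=17, J=9: +17·20° lon, +9·10° lat → SW at lon 160°, lat 0°.
Square 5, 1: +5·2° lon, +1·1° lat → SW at lon 170°, lat 1°.
Cell spans 2° lon × 1° lat.
south 1.00, north 2.00.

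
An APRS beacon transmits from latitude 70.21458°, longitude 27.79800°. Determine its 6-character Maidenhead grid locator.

KQ30vf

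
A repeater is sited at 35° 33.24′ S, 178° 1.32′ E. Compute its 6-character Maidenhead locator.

RF94ak

Shift to the Maidenhead origin (180°W, 90°S): lon 358.0220, lat 54.4460.
Field: lon ⌊358.0220/20⌋ = 17 → R; lat ⌊54.4460/10⌋ = 5 → F.
Square: lon ⌊18.0220/2⌋ = 9; lat ⌊4.4460/1⌋ = 4.
Subsquare: lon ⌊0.0220/0.0833333⌋ = 0 → a; lat ⌊0.4460/0.0416667⌋ = 10 → k.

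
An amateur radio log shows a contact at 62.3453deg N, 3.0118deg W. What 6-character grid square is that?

IP82li

Add 180° to longitude and 90° to latitude: 176.9882, 152.3453.
Field: lon ⌊176.9882/20⌋ = 8 → I; lat ⌊152.3453/10⌋ = 15 → P.
Square: lon ⌊16.9882/2⌋ = 8; lat ⌊2.3453/1⌋ = 2.
Subsquare: lon ⌊0.9882/0.0833333⌋ = 11 → l; lat ⌊0.3453/0.0416667⌋ = 8 → i.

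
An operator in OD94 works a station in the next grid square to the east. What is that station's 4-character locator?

Longitude square 9; +1 → 10, wraps to 0, carry into field.
Longitude field O = 14; +1 → 15 = P.
The latitude characters are unchanged.

PD04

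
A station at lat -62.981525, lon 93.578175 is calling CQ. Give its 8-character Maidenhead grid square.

Add 180° to longitude and 90° to latitude: 273.57817, 27.01848.
Field: 273.57817/20 → 13 → N, 27.01848/10 → 2 → C; chars NC.
Square: 13.57817/2 → 6, 7.01848/1 → 7; chars 67.
Subsquare: 1.57817/0.0833333 → 18 → s, 0.01848/0.0416667 → 0 → a; chars sa.
Extended square: 0.07817/0.00833333 → 9, 0.01848/0.00416667 → 4; chars 94.

NC67sa94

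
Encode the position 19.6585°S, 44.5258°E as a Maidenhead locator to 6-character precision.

LH20gi

Add 180° to longitude and 90° to latitude: 224.5258, 70.3415.
Field (20°×10°, letters A–R): 224.5258/20 → 11 → L, 70.3415/10 → 7 → H; chars LH.
Square (2°×1°, digits 0–9): 4.5258/2 → 2, 0.3415/1 → 0; chars 20.
Subsquare (5′×2.5′, letters a–x): 0.5258/0.0833333 → 6 → g, 0.3415/0.0416667 → 8 → i; chars gi.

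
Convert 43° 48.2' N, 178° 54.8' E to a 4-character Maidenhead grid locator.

Shift to the Maidenhead origin (180°W, 90°S): lon 358.91, lat 133.80.
Field: lon ⌊358.91/20⌋ = 17 → R; lat ⌊133.80/10⌋ = 13 → N.
Square: lon ⌊18.91/2⌋ = 9; lat ⌊3.80/1⌋ = 3.

RN93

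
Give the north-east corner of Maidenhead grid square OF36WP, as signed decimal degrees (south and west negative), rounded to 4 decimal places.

Field O=14, F=5: +14·20° lon, +5·10° lat → SW at lon 100°, lat -40°.
Square 3, 6: +3·2° lon, +6·1° lat → SW at lon 106°, lat -34°.
Subsquare w=22, p=15: +22·0.0833333° lon, +15·0.0416667° lat → SW at lon 107.833°, lat -33.375°.
Cell spans 0.0833333° lon × 0.0416667° lat. NE corner is SW corner plus one full cell.
latitude -33.3333, longitude 107.9167.

-33.3333, 107.9167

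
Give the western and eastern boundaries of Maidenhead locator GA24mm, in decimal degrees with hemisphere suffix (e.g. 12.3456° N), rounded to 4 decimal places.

Field G=6, A=0: +6·20° lon, +0·10° lat → SW at lon -60°, lat -90°.
Square 2, 4: +2·2° lon, +4·1° lat → SW at lon -56°, lat -86°.
Subsquare m=12, m=12: +12·0.0833333° lon, +12·0.0416667° lat → SW at lon -55°, lat -85.5°.
Cell spans 0.0833333° lon × 0.0416667° lat.
west 55.0000° W, east 54.9167° W.

55.0000° W, 54.9167° W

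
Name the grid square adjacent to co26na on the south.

Latitude subsquare a = 0; −1 → -1, wraps to 23 = x, carry into square.
Latitude square 6; −1 → 5.
The longitude characters are unchanged.

CO25nx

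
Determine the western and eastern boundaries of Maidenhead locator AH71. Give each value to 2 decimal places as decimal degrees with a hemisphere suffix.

166.00° W, 164.00° W

Field A=0, H=7: +0·20° lon, +7·10° lat → SW at lon -180°, lat -20°.
Square 7, 1: +7·2° lon, +1·1° lat → SW at lon -166°, lat -19°.
Cell spans 2° lon × 1° lat.
west 166.00° W, east 164.00° W.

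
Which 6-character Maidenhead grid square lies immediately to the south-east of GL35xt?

GL45as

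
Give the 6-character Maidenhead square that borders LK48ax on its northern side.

LK49aa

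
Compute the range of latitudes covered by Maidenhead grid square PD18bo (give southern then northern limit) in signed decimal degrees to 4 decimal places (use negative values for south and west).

-51.4167, -51.3750

Field P=15, D=3: +15·20° lon, +3·10° lat → SW at lon 120°, lat -60°.
Square 1, 8: +1·2° lon, +8·1° lat → SW at lon 122°, lat -52°.
Subsquare b=1, o=14: +1·0.0833333° lon, +14·0.0416667° lat → SW at lon 122.083°, lat -51.4167°.
Cell spans 0.0833333° lon × 0.0416667° lat.
south -51.4167, north -51.3750.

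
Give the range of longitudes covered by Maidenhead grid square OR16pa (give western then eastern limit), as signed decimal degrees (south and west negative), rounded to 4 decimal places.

103.2500, 103.3333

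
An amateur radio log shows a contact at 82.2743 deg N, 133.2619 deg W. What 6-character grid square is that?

CR32ig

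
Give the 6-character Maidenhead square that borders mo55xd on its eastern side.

Longitude subsquare x = 23; +1 → 24, wraps to 0 = a, carry into square.
Longitude square 5; +1 → 6.
The latitude characters are unchanged.

MO65ad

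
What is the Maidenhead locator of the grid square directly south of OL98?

OL97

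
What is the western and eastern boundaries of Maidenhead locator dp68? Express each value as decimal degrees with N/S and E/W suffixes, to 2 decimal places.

108.00° W, 106.00° W

Field D=3, P=15: +3·20° lon, +15·10° lat → SW at lon -120°, lat 60°.
Square 6, 8: +6·2° lon, +8·1° lat → SW at lon -108°, lat 68°.
Cell spans 2° lon × 1° lat.
west 108.00° W, east 106.00° W.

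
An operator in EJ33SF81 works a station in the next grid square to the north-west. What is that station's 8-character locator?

EJ33sf72

Longitude extended square 8; −1 → 7.
Latitude extended square 1; +1 → 2.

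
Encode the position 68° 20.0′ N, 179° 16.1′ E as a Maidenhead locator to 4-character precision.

RP98

Add 180° to longitude and 90° to latitude: 359.27, 158.33.
Field: 359.27/20 → 17 → R, 158.33/10 → 15 → P; chars RP.
Square: 19.27/2 → 9, 8.33/1 → 8; chars 98.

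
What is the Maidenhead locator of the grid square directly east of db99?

EB09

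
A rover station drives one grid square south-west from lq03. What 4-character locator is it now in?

KQ92

Longitude square 0; −1 → -1, wraps to 9, carry into field.
Longitude field L = 11; −1 → 10 = K.
Latitude square 3; −1 → 2.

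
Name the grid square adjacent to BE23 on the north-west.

Longitude square 2; −1 → 1.
Latitude square 3; +1 → 4.

BE14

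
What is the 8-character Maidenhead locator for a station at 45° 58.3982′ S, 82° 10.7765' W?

Add 180° to longitude and 90° to latitude: 97.82039, 44.02670.
Field (20°×10°, letters A–R): lon ⌊97.82039/20⌋ = 4 → E; lat ⌊44.02670/10⌋ = 4 → E.
Square (2°×1°, digits 0–9): lon ⌊17.82039/2⌋ = 8; lat ⌊4.02670/1⌋ = 4.
Subsquare (5′×2.5′, letters a–x): lon ⌊1.82039/0.0833333⌋ = 21 → v; lat ⌊0.02670/0.0416667⌋ = 0 → a.
Extended square (30″×15″, digits 0–9): lon ⌊0.07039/0.00833333⌋ = 8; lat ⌊0.02670/0.00416667⌋ = 6.

EE84va86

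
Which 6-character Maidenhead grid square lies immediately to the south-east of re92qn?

Longitude subsquare q = 16; +1 → 17 = r.
Latitude subsquare n = 13; −1 → 12 = m.

RE92rm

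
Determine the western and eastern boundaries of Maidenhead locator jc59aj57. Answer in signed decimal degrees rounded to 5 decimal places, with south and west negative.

10.04167, 10.05000

Field J=9, C=2: +9·20° lon, +2·10° lat → SW at lon 0°, lat -70°.
Square 5, 9: +5·2° lon, +9·1° lat → SW at lon 10°, lat -61°.
Subsquare a=0, j=9: +0·0.0833333° lon, +9·0.0416667° lat → SW at lon 10°, lat -60.625°.
Extended square 5, 7: +5·0.00833333° lon, +7·0.00416667° lat → SW at lon 10.0417°, lat -60.5958°.
Cell spans 0.00833333° lon × 0.00416667° lat.
west 10.04167, east 10.05000.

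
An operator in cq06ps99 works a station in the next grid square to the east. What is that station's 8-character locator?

Longitude extended square 9; +1 → 10, wraps to 0, carry into subsquare.
Longitude subsquare p = 15; +1 → 16 = q.
The latitude characters are unchanged.

CQ06qs09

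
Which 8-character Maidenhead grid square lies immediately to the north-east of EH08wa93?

Longitude extended square 9; +1 → 10, wraps to 0, carry into subsquare.
Longitude subsquare w = 22; +1 → 23 = x.
Latitude extended square 3; +1 → 4.

EH08xa04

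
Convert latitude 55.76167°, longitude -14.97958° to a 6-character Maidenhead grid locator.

Add 180° to longitude and 90° to latitude: 165.0204, 145.7617.
Field: 165.0204/20 → 8 → I, 145.7617/10 → 14 → O; chars IO.
Square: 5.0204/2 → 2, 5.7617/1 → 5; chars 25.
Subsquare: 1.0204/0.0833333 → 12 → m, 0.7617/0.0416667 → 18 → s; chars ms.

IO25ms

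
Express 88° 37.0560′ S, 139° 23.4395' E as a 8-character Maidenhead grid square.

Add 180° to longitude and 90° to latitude: 319.39066, 1.38240.
Field (20°×10°, letters A–R): lon ⌊319.39066/20⌋ = 15 → P; lat ⌊1.38240/10⌋ = 0 → A.
Square (2°×1°, digits 0–9): lon ⌊19.39066/2⌋ = 9; lat ⌊1.38240/1⌋ = 1.
Subsquare (5′×2.5′, letters a–x): lon ⌊1.39066/0.0833333⌋ = 16 → q; lat ⌊0.38240/0.0416667⌋ = 9 → j.
Extended square (30″×15″, digits 0–9): lon ⌊0.05733/0.00833333⌋ = 6; lat ⌊0.00740/0.00416667⌋ = 1.

PA91qj61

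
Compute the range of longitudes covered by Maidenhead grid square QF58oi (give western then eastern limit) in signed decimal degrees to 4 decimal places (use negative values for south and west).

151.1667, 151.2500

Field Q=16, F=5: +16·20° lon, +5·10° lat → SW at lon 140°, lat -40°.
Square 5, 8: +5·2° lon, +8·1° lat → SW at lon 150°, lat -32°.
Subsquare o=14, i=8: +14·0.0833333° lon, +8·0.0416667° lat → SW at lon 151.167°, lat -31.6667°.
Cell spans 0.0833333° lon × 0.0416667° lat.
west 151.1667, east 151.2500.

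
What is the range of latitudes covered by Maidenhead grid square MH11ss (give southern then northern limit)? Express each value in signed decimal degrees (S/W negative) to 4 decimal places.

Field M=12, H=7: +12·20° lon, +7·10° lat → SW at lon 60°, lat -20°.
Square 1, 1: +1·2° lon, +1·1° lat → SW at lon 62°, lat -19°.
Subsquare s=18, s=18: +18·0.0833333° lon, +18·0.0416667° lat → SW at lon 63.5°, lat -18.25°.
Cell spans 0.0833333° lon × 0.0416667° lat.
south -18.2500, north -18.2083.

-18.2500, -18.2083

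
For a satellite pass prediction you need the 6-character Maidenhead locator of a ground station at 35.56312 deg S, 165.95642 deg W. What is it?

Add 180° to longitude and 90° to latitude: 14.0436, 54.4369.
Field: 14.0436/20 → 0 → A, 54.4369/10 → 5 → F; chars AF.
Square: 14.0436/2 → 7, 4.4369/1 → 4; chars 74.
Subsquare: 0.0436/0.0833333 → 0 → a, 0.4369/0.0416667 → 10 → k; chars ak.

AF74ak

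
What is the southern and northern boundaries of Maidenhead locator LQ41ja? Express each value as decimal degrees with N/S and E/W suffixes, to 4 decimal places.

71.0000° N, 71.0417° N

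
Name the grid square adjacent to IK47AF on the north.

IK47ag

Latitude subsquare f = 5; +1 → 6 = g.
The longitude characters are unchanged.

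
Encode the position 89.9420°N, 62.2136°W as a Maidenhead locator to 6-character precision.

Offset from 180°W / 90°S: lon 117.7864°, lat 179.9420°.
Field: lon ⌊117.7864/20⌋ = 5 → F; lat ⌊179.9420/10⌋ = 17 → R.
Square: lon ⌊17.7864/2⌋ = 8; lat ⌊9.9420/1⌋ = 9.
Subsquare: lon ⌊1.7864/0.0833333⌋ = 21 → v; lat ⌊0.9420/0.0416667⌋ = 22 → w.

FR89vw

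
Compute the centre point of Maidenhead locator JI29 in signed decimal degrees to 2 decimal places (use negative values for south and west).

-0.50, 5.00

Field J=9, I=8: +9·20° lon, +8·10° lat → SW at lon 0°, lat -10°.
Square 2, 9: +2·2° lon, +9·1° lat → SW at lon 4°, lat -1°.
Cell spans 2° lon × 1° lat. Centre is SW corner plus half of each.
latitude -0.50, longitude 5.00.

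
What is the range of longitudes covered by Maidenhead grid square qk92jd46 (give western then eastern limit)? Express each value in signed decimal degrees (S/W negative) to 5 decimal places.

158.78333, 158.79167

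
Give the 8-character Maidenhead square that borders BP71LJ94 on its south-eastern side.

BP71mj03

Longitude extended square 9; +1 → 10, wraps to 0, carry into subsquare.
Longitude subsquare l = 11; +1 → 12 = m.
Latitude extended square 4; −1 → 3.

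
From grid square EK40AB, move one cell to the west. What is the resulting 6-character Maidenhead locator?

EK30xb

Longitude subsquare a = 0; −1 → -1, wraps to 23 = x, carry into square.
Longitude square 4; −1 → 3.
The latitude characters are unchanged.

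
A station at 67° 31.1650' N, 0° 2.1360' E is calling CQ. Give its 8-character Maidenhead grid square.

JP07am44

Shift to the Maidenhead origin (180°W, 90°S): lon 180.03560, lat 157.51942.
Field (20°×10°, letters A–R): 180.03560/20 → 9 → J, 157.51942/10 → 15 → P; chars JP.
Square (2°×1°, digits 0–9): 0.03560/2 → 0, 7.51942/1 → 7; chars 07.
Subsquare (5′×2.5′, letters a–x): 0.03560/0.0833333 → 0 → a, 0.51942/0.0416667 → 12 → m; chars am.
Extended square (30″×15″, digits 0–9): 0.03560/0.00833333 → 4, 0.01942/0.00416667 → 4; chars 44.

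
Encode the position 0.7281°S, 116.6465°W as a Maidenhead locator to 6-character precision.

DI19qg

Add 180° to longitude and 90° to latitude: 63.3535, 89.2719.
Field (20°×10°, letters A–R): lon ⌊63.3535/20⌋ = 3 → D; lat ⌊89.2719/10⌋ = 8 → I.
Square (2°×1°, digits 0–9): lon ⌊3.3535/2⌋ = 1; lat ⌊9.2719/1⌋ = 9.
Subsquare (5′×2.5′, letters a–x): lon ⌊1.3535/0.0833333⌋ = 16 → q; lat ⌊0.2719/0.0416667⌋ = 6 → g.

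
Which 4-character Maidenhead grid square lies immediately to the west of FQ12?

Longitude square 1; −1 → 0.
The latitude characters are unchanged.

FQ02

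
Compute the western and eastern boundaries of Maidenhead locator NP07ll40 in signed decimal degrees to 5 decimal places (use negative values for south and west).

80.95000, 80.95833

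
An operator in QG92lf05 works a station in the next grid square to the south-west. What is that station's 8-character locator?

Longitude extended square 0; −1 → -1, wraps to 9, carry into subsquare.
Longitude subsquare l = 11; −1 → 10 = k.
Latitude extended square 5; −1 → 4.

QG92kf94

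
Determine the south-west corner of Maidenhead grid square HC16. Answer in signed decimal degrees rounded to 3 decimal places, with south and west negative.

-64.000, -38.000

Field H=7, C=2: +7·20° lon, +2·10° lat → SW at lon -40°, lat -70°.
Square 1, 6: +1·2° lon, +6·1° lat → SW at lon -38°, lat -64°.
latitude -64.000, longitude -38.000.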